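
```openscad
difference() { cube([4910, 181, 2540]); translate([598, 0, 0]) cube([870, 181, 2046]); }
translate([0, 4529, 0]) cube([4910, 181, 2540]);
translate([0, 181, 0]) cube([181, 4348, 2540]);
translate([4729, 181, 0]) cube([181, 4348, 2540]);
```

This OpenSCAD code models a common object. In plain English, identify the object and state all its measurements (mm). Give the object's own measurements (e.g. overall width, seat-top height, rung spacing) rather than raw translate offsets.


A single room: four walls, each 2540 mm tall and 181 mm thick, enclosing an outside footprint 4910×4710 mm (x × y), no floor or roof. The front and back walls (−y and +y sides) run the full x-width; the side walls fit between their inner faces. A door opening 870 mm wide and 2046 mm tall is cut through the front wall from the floor up, its −x edge 598 mm from the wall's −x end.


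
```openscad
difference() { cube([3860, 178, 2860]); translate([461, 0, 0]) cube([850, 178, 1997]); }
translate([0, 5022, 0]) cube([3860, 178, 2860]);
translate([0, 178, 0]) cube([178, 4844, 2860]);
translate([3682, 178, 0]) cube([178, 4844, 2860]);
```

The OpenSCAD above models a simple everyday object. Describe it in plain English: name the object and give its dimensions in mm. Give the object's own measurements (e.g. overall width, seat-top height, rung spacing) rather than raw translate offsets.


A single room: four walls, each 2860 mm tall and 178 mm thick, enclosing an outside footprint 3860×5200 mm (x × y), no floor or roof. The front and back walls (−y and +y sides) run the full x-width; the side walls fit between their inner faces. A door opening 850 mm wide and 1997 mm tall is cut through the front wall from the floor up, its −x edge 461 mm from the wall's −x end.


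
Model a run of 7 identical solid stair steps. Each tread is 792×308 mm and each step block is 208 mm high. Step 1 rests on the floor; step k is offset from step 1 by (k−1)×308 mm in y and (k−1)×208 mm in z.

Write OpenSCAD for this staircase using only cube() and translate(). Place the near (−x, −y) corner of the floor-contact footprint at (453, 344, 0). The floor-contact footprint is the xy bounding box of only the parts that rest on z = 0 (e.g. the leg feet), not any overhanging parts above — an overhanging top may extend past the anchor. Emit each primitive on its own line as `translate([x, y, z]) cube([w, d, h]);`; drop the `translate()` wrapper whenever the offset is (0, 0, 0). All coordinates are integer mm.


translate([453, 344, 0]) cube([792, 308, 208]);
translate([453, 652, 208]) cube([792, 308, 208]);
translate([453, 960, 416]) cube([792, 308, 208]);
translate([453, 1268, 624]) cube([792, 308, 208]);
translate([453, 1576, 832]) cube([792, 308, 208]);
translate([453, 1884, 1040]) cube([792, 308, 208]);
translate([453, 2192, 1248]) cube([792, 308, 208]);


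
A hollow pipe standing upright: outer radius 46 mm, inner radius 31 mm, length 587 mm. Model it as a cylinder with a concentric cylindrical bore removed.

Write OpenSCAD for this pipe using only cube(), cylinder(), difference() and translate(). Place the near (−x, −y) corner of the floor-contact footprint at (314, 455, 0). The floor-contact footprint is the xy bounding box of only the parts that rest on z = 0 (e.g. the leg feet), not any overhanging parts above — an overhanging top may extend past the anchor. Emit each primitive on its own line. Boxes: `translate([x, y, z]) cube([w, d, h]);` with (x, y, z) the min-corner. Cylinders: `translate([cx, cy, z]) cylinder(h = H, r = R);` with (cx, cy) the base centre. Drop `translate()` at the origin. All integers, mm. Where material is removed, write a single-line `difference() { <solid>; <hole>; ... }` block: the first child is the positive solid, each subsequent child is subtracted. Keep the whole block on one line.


difference() { translate([360, 501, 0]) cylinder(h = 587, r = 46); translate([360, 501, 0]) cylinder(h = 587, r = 31); }


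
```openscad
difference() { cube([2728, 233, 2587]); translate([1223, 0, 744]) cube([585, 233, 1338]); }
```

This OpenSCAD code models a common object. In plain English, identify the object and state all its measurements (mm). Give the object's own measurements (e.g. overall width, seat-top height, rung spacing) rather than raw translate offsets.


A wall 2728 mm long (x), 233 mm thick (y), 2587 mm tall, with a rectangular window opening cut through it. The opening is 585 mm wide and 1338 mm tall; its sill is at z = 744 mm and its near (−x) edge is 1223 mm from the wall's −x end. The opening passes through the full wall thickness.


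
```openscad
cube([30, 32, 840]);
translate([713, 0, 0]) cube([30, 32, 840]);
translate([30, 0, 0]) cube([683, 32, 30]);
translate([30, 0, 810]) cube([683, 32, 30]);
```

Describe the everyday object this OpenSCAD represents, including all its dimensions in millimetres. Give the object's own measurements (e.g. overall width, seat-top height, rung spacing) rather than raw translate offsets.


A rectangular picture frame lying in the x–z plane (depth along y). The opening is 683 mm wide (x) by 780 mm tall (z), surrounded by a border 30 mm wide on all four sides. The frame is 32 mm deep and is made of two full-height vertical stiles with two horizontal rails fitted between them.


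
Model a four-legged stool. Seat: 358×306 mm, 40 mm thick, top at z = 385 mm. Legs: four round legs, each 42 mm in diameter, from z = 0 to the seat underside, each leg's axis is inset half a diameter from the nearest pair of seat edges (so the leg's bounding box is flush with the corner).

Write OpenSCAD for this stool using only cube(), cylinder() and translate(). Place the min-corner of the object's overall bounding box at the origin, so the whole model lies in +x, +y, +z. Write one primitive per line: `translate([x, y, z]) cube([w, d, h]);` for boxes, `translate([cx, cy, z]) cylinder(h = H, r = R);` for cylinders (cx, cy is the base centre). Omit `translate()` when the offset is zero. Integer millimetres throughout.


translate([0, 0, 345]) cube([358, 306, 40]);
translate([21, 21, 0]) cylinder(h = 345, r = 21);
translate([337, 21, 0]) cylinder(h = 345, r = 21);
translate([21, 285, 0]) cylinder(h = 345, r = 21);
translate([337, 285, 0]) cylinder(h = 345, r = 21);


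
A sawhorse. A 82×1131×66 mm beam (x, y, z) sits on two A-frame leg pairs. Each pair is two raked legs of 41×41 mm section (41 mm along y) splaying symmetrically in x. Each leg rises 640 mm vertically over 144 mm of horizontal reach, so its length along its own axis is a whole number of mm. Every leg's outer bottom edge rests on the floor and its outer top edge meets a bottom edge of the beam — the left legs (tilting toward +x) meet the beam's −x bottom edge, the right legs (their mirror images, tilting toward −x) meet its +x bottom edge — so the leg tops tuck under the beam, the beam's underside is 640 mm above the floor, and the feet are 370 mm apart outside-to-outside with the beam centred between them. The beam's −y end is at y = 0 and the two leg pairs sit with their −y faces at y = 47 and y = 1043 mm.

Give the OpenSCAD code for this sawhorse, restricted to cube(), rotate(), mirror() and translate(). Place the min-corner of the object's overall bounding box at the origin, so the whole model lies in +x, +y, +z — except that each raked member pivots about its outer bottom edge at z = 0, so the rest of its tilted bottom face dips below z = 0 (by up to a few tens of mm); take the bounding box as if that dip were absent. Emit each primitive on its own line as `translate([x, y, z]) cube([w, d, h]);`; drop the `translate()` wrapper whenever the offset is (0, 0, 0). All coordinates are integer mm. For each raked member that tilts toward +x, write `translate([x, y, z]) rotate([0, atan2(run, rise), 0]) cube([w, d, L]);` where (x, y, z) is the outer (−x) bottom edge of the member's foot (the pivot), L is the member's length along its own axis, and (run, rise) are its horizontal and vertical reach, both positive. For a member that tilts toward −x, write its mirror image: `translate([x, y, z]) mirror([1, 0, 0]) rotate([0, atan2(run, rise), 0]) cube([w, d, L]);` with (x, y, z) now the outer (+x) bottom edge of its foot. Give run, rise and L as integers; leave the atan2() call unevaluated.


translate([144, 0, 640]) cube([82, 1131, 66]);
translate([0, 47, 0]) rotate([0, atan2(144, 640), 0]) cube([41, 41, 656]);
translate([370, 47, 0]) mirror([1, 0, 0]) rotate([0, atan2(144, 640), 0]) cube([41, 41, 656]);
translate([0, 1043, 0]) rotate([0, atan2(144, 640), 0]) cube([41, 41, 656]);
translate([370, 1043, 0]) mirror([1, 0, 0]) rotate([0, atan2(144, 640), 0]) cube([41, 41, 656]);


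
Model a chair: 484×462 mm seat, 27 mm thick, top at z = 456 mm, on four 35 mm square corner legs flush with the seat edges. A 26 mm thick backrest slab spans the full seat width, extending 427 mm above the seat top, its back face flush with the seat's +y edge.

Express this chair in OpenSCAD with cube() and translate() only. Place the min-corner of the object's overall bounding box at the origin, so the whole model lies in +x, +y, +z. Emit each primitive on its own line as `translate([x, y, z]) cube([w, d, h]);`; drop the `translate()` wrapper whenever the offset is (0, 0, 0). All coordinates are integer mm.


translate([0, 0, 429]) cube([484, 462, 27]);
cube([35, 35, 429]);
translate([449, 0, 0]) cube([35, 35, 429]);
translate([0, 427, 0]) cube([35, 35, 429]);
translate([449, 427, 0]) cube([35, 35, 429]);
translate([0, 436, 456]) cube([484, 26, 427]);


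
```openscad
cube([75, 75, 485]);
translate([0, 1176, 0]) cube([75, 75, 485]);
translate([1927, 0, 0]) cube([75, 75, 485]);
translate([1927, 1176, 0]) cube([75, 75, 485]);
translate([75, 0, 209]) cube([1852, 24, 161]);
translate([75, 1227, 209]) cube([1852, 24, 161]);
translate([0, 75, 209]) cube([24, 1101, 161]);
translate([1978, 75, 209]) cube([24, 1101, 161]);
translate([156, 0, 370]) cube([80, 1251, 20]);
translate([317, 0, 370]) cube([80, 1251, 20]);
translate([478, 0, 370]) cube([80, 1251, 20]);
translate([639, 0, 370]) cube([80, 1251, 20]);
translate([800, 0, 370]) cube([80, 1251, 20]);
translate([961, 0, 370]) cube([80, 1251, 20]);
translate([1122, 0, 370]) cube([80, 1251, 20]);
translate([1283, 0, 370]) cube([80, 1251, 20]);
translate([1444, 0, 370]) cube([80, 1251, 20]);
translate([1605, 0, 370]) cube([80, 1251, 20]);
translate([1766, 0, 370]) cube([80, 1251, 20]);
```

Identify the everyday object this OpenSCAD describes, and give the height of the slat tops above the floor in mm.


A bed frame. The slat-top height is 390 mm.

Four posts, four rails, and a row of slats — a bed frame. Slats sit on the rails at z = 209 + 161 = 370; with slat thickness 20, the top is 390 mm.


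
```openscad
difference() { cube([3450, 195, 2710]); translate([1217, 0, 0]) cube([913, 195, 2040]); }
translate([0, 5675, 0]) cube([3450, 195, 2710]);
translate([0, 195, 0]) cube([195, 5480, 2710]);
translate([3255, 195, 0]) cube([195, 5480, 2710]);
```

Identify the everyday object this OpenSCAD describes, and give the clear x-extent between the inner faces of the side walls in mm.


A single room. The interior width is 3060 mm.

Four walls enclosing a rectangle with a door in the front wall — a room. Outside width 3450 minus two 195 mm walls gives 3060 mm.


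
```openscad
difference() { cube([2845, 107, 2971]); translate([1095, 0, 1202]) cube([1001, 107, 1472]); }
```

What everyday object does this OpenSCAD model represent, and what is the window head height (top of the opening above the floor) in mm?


A wall with a window opening. The window head height is 2674 mm.

A wall with a rectangular opening subtracted — a window. Sill at z = 1202, opening 1472 mm tall, so the head is at 1202 + 1472 = 2674 mm.


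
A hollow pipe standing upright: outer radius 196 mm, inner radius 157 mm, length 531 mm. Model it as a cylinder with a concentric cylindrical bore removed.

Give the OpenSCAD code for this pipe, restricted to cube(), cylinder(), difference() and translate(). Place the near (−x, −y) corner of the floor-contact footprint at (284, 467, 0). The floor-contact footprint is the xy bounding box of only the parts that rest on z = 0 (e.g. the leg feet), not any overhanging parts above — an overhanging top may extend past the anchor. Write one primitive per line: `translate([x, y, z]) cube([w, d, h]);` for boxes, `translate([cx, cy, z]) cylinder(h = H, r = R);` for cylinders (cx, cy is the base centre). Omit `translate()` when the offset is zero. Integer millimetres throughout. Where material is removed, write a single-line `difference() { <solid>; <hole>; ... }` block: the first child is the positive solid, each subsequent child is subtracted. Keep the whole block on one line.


difference() { translate([480, 663, 0]) cylinder(h = 531, r = 196); translate([480, 663, 0]) cylinder(h = 531, r = 157); }


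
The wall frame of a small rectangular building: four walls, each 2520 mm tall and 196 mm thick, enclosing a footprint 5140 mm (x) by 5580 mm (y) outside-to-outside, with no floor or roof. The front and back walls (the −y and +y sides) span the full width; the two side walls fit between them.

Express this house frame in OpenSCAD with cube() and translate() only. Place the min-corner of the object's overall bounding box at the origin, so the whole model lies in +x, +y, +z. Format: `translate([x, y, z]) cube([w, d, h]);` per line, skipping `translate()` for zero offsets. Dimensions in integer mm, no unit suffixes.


cube([5140, 196, 2520]);
translate([0, 5384, 0]) cube([5140, 196, 2520]);
translate([0, 196, 0]) cube([196, 5188, 2520]);
translate([4944, 196, 0]) cube([196, 5188, 2520]);


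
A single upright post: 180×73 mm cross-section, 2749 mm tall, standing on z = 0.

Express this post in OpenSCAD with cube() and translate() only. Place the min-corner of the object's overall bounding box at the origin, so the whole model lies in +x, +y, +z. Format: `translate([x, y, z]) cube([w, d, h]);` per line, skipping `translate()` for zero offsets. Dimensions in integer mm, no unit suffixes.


cube([180, 73, 2749]);


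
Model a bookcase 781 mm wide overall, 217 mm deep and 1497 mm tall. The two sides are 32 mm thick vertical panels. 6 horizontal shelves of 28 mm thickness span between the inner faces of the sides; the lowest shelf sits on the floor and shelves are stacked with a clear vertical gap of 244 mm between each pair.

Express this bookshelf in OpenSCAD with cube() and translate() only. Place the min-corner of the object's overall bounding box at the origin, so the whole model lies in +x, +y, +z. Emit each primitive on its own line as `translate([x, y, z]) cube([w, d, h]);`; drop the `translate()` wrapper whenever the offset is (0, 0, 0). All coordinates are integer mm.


cube([32, 217, 1497]);
translate([749, 0, 0]) cube([32, 217, 1497]);
translate([32, 0, 0]) cube([717, 217, 28]);
translate([32, 0, 272]) cube([717, 217, 28]);
translate([32, 0, 544]) cube([717, 217, 28]);
translate([32, 0, 816]) cube([717, 217, 28]);
translate([32, 0, 1088]) cube([717, 217, 28]);
translate([32, 0, 1360]) cube([717, 217, 28]);


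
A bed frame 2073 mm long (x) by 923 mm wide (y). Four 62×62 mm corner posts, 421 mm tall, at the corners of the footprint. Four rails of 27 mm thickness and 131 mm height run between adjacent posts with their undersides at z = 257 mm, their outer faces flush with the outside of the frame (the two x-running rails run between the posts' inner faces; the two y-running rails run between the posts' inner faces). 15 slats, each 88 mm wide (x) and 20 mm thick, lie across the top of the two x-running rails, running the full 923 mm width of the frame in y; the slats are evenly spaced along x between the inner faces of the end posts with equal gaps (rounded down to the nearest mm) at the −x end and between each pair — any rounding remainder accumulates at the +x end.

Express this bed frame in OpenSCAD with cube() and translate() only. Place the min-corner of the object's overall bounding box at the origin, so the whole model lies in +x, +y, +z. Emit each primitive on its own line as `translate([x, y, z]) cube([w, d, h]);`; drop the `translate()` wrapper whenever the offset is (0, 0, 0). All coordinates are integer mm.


cube([62, 62, 421]);
translate([0, 861, 0]) cube([62, 62, 421]);
translate([2011, 0, 0]) cube([62, 62, 421]);
translate([2011, 861, 0]) cube([62, 62, 421]);
translate([62, 0, 257]) cube([1949, 27, 131]);
translate([62, 896, 257]) cube([1949, 27, 131]);
translate([0, 62, 257]) cube([27, 799, 131]);
translate([2046, 62, 257]) cube([27, 799, 131]);
translate([101, 0, 388]) cube([88, 923, 20]);
translate([228, 0, 388]) cube([88, 923, 20]);
translate([355, 0, 388]) cube([88, 923, 20]);
translate([482, 0, 388]) cube([88, 923, 20]);
translate([609, 0, 388]) cube([88, 923, 20]);
translate([736, 0, 388]) cube([88, 923, 20]);
translate([863, 0, 388]) cube([88, 923, 20]);
translate([990, 0, 388]) cube([88, 923, 20]);
translate([1117, 0, 388]) cube([88, 923, 20]);
translate([1244, 0, 388]) cube([88, 923, 20]);
translate([1371, 0, 388]) cube([88, 923, 20]);
translate([1498, 0, 388]) cube([88, 923, 20]);
translate([1625, 0, 388]) cube([88, 923, 20]);
translate([1752, 0, 388]) cube([88, 923, 20]);
translate([1879, 0, 388]) cube([88, 923, 20]);


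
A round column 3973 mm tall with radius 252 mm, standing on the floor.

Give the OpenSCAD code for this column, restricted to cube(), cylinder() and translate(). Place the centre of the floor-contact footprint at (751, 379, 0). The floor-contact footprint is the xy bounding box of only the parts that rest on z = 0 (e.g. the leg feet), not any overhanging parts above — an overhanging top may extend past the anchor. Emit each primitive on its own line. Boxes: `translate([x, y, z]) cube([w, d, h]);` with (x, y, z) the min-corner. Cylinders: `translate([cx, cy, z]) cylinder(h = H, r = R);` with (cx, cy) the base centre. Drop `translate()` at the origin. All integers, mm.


translate([751, 379, 0]) cylinder(h = 3973, r = 252);


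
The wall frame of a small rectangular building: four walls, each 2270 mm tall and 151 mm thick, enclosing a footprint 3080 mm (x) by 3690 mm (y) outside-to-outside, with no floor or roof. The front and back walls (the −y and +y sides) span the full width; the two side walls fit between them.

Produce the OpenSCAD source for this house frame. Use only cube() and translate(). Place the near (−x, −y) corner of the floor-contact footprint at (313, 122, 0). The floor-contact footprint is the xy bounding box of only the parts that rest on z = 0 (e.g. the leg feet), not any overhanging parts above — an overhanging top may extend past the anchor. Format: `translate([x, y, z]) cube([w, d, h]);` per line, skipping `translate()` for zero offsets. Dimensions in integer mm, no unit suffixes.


translate([313, 122, 0]) cube([3080, 151, 2270]);
translate([313, 3661, 0]) cube([3080, 151, 2270]);
translate([313, 273, 0]) cube([151, 3388, 2270]);
translate([3242, 273, 0]) cube([151, 3388, 2270]);


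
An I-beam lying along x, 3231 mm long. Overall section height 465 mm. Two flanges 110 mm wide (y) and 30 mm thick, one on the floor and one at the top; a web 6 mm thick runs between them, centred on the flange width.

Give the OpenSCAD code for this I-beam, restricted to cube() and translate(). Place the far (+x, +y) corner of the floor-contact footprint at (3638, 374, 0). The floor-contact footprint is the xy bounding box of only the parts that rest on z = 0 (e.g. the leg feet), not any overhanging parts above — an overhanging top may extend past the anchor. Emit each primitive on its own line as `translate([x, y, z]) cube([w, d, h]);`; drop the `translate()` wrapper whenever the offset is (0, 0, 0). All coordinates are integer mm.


translate([407, 264, 0]) cube([3231, 110, 30]);
translate([407, 316, 30]) cube([3231, 6, 405]);
translate([407, 264, 435]) cube([3231, 110, 30]);


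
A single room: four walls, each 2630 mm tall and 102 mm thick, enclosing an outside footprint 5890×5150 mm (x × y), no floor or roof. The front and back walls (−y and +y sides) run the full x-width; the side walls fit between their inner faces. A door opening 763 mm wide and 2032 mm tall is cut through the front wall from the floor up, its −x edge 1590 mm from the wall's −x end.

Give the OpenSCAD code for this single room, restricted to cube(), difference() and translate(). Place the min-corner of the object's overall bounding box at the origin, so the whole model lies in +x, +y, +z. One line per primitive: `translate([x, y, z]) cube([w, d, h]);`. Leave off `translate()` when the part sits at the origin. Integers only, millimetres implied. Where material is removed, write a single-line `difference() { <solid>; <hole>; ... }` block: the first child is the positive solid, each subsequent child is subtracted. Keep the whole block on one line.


difference() { cube([5890, 102, 2630]); translate([1590, 0, 0]) cube([763, 102, 2032]); }
translate([0, 5048, 0]) cube([5890, 102, 2630]);
translate([0, 102, 0]) cube([102, 4946, 2630]);
translate([5788, 102, 0]) cube([102, 4946, 2630]);


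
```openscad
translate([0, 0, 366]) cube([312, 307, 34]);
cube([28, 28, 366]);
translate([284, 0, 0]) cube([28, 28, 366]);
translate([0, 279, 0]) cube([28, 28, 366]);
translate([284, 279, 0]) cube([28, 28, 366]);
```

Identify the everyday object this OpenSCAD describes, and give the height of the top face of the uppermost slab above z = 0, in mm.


A stool. The seat height is 400 mm.

A 312×307×34 slab at z = 366 on four corner posts — a stool. The seat top is 366 + 34 = 400 mm.


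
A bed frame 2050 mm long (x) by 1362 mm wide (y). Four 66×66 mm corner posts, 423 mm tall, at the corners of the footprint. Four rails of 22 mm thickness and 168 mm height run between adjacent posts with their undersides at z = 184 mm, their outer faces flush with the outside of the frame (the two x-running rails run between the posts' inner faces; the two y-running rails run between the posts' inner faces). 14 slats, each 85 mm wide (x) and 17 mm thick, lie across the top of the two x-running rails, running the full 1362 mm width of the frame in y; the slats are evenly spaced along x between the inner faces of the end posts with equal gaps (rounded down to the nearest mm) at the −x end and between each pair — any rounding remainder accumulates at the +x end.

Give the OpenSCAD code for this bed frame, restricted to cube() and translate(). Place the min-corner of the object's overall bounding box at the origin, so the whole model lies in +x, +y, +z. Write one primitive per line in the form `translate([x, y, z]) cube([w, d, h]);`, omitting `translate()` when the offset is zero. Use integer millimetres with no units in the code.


cube([66, 66, 423]);
translate([0, 1296, 0]) cube([66, 66, 423]);
translate([1984, 0, 0]) cube([66, 66, 423]);
translate([1984, 1296, 0]) cube([66, 66, 423]);
translate([66, 0, 184]) cube([1918, 22, 168]);
translate([66, 1340, 184]) cube([1918, 22, 168]);
translate([0, 66, 184]) cube([22, 1230, 168]);
translate([2028, 66, 184]) cube([22, 1230, 168]);
translate([114, 0, 352]) cube([85, 1362, 17]);
translate([247, 0, 352]) cube([85, 1362, 17]);
translate([380, 0, 352]) cube([85, 1362, 17]);
translate([513, 0, 352]) cube([85, 1362, 17]);
translate([646, 0, 352]) cube([85, 1362, 17]);
translate([779, 0, 352]) cube([85, 1362, 17]);
translate([912, 0, 352]) cube([85, 1362, 17]);
translate([1045, 0, 352]) cube([85, 1362, 17]);
translate([1178, 0, 352]) cube([85, 1362, 17]);
translate([1311, 0, 352]) cube([85, 1362, 17]);
translate([1444, 0, 352]) cube([85, 1362, 17]);
translate([1577, 0, 352]) cube([85, 1362, 17]);
translate([1710, 0, 352]) cube([85, 1362, 17]);
translate([1843, 0, 352]) cube([85, 1362, 17]);


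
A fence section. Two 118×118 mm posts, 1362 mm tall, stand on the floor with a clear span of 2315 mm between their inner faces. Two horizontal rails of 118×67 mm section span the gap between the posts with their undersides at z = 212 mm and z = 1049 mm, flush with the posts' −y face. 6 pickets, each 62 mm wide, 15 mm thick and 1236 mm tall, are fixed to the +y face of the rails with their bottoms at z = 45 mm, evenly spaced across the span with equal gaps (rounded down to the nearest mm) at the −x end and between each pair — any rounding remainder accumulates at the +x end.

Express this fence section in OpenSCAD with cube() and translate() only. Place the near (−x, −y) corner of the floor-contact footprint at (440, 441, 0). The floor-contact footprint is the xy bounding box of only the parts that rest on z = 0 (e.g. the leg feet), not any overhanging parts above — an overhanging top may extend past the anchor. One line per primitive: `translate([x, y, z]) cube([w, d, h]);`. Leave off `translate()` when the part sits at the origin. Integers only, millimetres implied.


translate([440, 441, 0]) cube([118, 118, 1362]);
translate([2873, 441, 0]) cube([118, 118, 1362]);
translate([558, 441, 212]) cube([2315, 118, 67]);
translate([558, 441, 1049]) cube([2315, 118, 67]);
translate([835, 559, 45]) cube([62, 15, 1236]);
translate([1174, 559, 45]) cube([62, 15, 1236]);
translate([1513, 559, 45]) cube([62, 15, 1236]);
translate([1852, 559, 45]) cube([62, 15, 1236]);
translate([2191, 559, 45]) cube([62, 15, 1236]);
translate([2530, 559, 45]) cube([62, 15, 1236]);


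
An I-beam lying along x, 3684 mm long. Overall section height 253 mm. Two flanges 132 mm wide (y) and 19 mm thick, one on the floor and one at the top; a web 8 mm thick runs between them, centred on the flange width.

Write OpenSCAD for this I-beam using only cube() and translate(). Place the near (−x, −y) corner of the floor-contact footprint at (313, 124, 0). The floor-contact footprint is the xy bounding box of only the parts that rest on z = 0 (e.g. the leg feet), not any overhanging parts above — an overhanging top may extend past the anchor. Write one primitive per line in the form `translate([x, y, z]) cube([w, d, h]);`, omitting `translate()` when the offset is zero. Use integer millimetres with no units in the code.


translate([313, 124, 0]) cube([3684, 132, 19]);
translate([313, 186, 19]) cube([3684, 8, 215]);
translate([313, 124, 234]) cube([3684, 132, 19]);


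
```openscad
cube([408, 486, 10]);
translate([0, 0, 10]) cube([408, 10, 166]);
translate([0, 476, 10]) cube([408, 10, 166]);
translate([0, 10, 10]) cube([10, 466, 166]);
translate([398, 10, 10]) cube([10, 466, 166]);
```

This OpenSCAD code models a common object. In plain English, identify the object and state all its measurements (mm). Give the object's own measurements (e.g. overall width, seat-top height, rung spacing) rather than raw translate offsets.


An open-topped rectangular box: outside dimensions 408×486×176 mm, with a uniform wall and base thickness of 10 mm. The base is a full 408×486 slab on the floor; four walls sit on top of the base. The front and back walls (the −y and +y sides) span the full width; the two side walls fit between them.


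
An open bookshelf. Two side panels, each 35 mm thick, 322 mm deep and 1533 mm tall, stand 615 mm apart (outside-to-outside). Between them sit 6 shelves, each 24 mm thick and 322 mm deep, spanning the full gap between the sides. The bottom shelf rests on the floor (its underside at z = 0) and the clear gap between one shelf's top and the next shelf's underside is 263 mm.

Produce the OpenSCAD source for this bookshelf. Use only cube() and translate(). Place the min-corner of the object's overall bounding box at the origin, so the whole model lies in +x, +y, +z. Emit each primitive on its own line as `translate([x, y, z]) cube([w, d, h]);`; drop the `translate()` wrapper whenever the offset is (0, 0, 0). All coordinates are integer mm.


cube([35, 322, 1533]);
translate([580, 0, 0]) cube([35, 322, 1533]);
translate([35, 0, 0]) cube([545, 322, 24]);
translate([35, 0, 287]) cube([545, 322, 24]);
translate([35, 0, 574]) cube([545, 322, 24]);
translate([35, 0, 861]) cube([545, 322, 24]);
translate([35, 0, 1148]) cube([545, 322, 24]);
translate([35, 0, 1435]) cube([545, 322, 24]);


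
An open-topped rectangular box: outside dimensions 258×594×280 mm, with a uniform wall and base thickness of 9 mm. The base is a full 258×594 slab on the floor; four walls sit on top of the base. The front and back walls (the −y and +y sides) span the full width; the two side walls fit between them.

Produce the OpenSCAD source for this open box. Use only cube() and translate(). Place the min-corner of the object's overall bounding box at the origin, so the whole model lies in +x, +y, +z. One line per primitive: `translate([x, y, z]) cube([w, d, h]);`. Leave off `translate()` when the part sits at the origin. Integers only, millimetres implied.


cube([258, 594, 9]);
translate([0, 0, 9]) cube([258, 9, 271]);
translate([0, 585, 9]) cube([258, 9, 271]);
translate([0, 9, 9]) cube([9, 576, 271]);
translate([249, 9, 9]) cube([9, 576, 271]);


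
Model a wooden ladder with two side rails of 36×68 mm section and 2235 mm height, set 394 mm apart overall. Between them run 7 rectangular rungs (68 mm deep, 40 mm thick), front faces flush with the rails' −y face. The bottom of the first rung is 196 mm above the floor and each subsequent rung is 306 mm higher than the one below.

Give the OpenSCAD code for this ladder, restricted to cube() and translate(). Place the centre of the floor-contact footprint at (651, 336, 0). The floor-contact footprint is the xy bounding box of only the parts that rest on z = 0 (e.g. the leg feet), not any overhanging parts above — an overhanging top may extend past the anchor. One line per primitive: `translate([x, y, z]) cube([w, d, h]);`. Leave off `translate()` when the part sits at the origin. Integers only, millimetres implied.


translate([454, 302, 0]) cube([36, 68, 2235]);
translate([812, 302, 0]) cube([36, 68, 2235]);
translate([490, 302, 196]) cube([322, 68, 40]);
translate([490, 302, 502]) cube([322, 68, 40]);
translate([490, 302, 808]) cube([322, 68, 40]);
translate([490, 302, 1114]) cube([322, 68, 40]);
translate([490, 302, 1420]) cube([322, 68, 40]);
translate([490, 302, 1726]) cube([322, 68, 40]);
translate([490, 302, 2032]) cube([322, 68, 40]);


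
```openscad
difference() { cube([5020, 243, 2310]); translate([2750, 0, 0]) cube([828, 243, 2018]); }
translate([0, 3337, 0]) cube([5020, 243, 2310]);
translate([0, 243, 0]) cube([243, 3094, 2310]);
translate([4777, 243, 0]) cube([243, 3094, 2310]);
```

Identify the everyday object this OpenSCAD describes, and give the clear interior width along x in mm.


A single room. The interior width is 4534 mm.

Four walls enclosing a rectangle with a door in the front wall — a room. Outside width 5020 minus two 243 mm walls gives 4534 mm.


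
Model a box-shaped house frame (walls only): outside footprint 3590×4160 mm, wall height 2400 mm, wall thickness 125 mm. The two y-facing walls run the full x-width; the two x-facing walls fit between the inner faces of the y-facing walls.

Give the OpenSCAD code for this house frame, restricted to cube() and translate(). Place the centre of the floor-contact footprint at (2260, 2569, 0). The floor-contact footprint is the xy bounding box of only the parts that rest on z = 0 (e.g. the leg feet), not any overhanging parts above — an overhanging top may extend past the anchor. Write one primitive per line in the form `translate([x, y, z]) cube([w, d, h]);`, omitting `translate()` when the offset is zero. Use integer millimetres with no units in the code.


translate([465, 489, 0]) cube([3590, 125, 2400]);
translate([465, 4524, 0]) cube([3590, 125, 2400]);
translate([465, 614, 0]) cube([125, 3910, 2400]);
translate([3930, 614, 0]) cube([125, 3910, 2400]);


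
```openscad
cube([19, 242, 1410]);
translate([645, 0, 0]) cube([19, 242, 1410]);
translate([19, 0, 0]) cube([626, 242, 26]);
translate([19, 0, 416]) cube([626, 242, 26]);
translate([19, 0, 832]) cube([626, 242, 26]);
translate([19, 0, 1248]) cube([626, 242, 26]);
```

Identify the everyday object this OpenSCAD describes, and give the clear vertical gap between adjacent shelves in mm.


A bookshelf. The clear shelf gap is 390 mm.

Two tall side panels with 4 horizontal boards between them — a bookshelf. The first two shelf undersides are at z = 0 and z = 416; with shelf thickness 26, the clear gap is 416 − 0 − 26 = 390 mm.


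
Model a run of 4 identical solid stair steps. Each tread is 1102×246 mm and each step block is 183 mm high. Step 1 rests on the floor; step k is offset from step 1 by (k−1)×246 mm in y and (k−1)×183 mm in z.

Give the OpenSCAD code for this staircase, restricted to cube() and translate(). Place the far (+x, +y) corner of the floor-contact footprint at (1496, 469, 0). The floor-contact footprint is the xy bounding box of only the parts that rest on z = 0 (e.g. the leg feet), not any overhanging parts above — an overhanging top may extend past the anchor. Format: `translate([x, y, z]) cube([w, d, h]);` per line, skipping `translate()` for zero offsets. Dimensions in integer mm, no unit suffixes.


translate([394, 223, 0]) cube([1102, 246, 183]);
translate([394, 469, 183]) cube([1102, 246, 183]);
translate([394, 715, 366]) cube([1102, 246, 183]);
translate([394, 961, 549]) cube([1102, 246, 183]);


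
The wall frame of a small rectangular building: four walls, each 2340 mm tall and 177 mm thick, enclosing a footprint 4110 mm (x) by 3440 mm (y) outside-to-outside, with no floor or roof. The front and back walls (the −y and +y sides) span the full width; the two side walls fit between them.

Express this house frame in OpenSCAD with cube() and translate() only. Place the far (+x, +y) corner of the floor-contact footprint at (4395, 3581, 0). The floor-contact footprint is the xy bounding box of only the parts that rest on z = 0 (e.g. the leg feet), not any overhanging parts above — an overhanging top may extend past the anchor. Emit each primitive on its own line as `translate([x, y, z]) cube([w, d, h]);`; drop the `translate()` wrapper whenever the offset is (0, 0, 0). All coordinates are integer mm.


translate([285, 141, 0]) cube([4110, 177, 2340]);
translate([285, 3404, 0]) cube([4110, 177, 2340]);
translate([285, 318, 0]) cube([177, 3086, 2340]);
translate([4218, 318, 0]) cube([177, 3086, 2340]);


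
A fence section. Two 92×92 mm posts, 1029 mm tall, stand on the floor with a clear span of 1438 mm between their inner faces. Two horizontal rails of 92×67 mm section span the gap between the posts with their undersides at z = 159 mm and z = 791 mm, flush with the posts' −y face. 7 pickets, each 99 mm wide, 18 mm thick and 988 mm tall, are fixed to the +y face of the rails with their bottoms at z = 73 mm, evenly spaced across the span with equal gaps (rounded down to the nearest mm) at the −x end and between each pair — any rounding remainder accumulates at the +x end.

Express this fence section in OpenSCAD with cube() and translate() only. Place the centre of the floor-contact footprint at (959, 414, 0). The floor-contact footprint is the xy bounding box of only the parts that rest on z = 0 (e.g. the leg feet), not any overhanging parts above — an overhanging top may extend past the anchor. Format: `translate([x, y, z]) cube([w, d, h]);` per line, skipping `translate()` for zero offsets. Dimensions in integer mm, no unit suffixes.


translate([148, 368, 0]) cube([92, 92, 1029]);
translate([1678, 368, 0]) cube([92, 92, 1029]);
translate([240, 368, 159]) cube([1438, 92, 67]);
translate([240, 368, 791]) cube([1438, 92, 67]);
translate([333, 460, 73]) cube([99, 18, 988]);
translate([525, 460, 73]) cube([99, 18, 988]);
translate([717, 460, 73]) cube([99, 18, 988]);
translate([909, 460, 73]) cube([99, 18, 988]);
translate([1101, 460, 73]) cube([99, 18, 988]);
translate([1293, 460, 73]) cube([99, 18, 988]);
translate([1485, 460, 73]) cube([99, 18, 988]);


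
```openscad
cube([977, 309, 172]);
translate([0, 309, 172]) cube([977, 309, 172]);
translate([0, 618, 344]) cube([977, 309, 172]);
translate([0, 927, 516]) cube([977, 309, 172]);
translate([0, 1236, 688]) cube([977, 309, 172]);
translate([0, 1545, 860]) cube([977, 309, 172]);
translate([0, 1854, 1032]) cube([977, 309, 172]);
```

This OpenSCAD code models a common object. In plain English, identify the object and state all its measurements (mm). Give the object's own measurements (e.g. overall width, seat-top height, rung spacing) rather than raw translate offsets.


A straight staircase of 7 solid steps. Each step is 977 mm wide (x), 309 mm deep (y, the going) and 172 mm tall (the rise). The first step rests on the floor; each subsequent step sits one going further in +y and one rise higher in +z, directly behind and above the previous step with no overlap.


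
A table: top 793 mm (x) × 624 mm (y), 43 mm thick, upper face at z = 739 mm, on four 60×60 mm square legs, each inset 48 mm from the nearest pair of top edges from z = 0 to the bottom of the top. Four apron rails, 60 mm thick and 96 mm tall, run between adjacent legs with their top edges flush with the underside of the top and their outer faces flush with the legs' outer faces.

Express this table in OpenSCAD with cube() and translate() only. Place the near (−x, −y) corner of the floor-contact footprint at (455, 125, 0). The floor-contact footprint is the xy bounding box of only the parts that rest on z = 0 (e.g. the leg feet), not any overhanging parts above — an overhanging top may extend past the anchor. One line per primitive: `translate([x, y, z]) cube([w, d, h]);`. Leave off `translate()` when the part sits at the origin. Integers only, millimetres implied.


translate([407, 77, 696]) cube([793, 624, 43]);
translate([455, 125, 0]) cube([60, 60, 696]);
translate([1092, 125, 0]) cube([60, 60, 696]);
translate([455, 593, 0]) cube([60, 60, 696]);
translate([1092, 593, 0]) cube([60, 60, 696]);
translate([515, 125, 600]) cube([577, 60, 96]);
translate([515, 593, 600]) cube([577, 60, 96]);
translate([455, 185, 600]) cube([60, 408, 96]);
translate([1092, 185, 600]) cube([60, 408, 96]);


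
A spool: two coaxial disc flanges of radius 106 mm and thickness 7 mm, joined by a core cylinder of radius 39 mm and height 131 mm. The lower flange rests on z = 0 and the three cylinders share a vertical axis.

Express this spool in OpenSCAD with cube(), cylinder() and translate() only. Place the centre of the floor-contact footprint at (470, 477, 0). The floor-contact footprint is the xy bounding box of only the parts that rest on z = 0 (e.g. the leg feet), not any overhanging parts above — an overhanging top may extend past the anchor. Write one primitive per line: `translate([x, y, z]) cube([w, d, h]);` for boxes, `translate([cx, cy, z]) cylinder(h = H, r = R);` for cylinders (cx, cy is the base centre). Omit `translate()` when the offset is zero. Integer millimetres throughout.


translate([470, 477, 0]) cylinder(h = 7, r = 106);
translate([470, 477, 7]) cylinder(h = 131, r = 39);
translate([470, 477, 138]) cylinder(h = 7, r = 106);


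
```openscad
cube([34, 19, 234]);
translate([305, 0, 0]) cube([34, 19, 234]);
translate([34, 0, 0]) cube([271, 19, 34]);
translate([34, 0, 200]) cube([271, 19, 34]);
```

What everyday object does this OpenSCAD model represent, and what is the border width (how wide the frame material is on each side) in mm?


A picture frame. The border width is 34 mm.

Four thin pieces enclosing a rectangular opening — a picture frame. The two full-height stiles are 234 mm tall; the top rail sits at z = 200 and is 34 mm tall, so the border above the opening is 234 − 200 = 34 mm, matching the stile x-width.


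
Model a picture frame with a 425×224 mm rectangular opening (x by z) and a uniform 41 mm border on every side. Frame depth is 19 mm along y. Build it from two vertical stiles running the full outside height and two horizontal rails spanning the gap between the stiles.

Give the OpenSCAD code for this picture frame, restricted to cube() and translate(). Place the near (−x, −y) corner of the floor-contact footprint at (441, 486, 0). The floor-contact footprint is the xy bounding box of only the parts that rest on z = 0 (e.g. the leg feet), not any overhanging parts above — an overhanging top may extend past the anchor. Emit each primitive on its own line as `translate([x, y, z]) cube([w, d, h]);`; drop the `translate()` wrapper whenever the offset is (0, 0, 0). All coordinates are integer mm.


translate([441, 486, 0]) cube([41, 19, 306]);
translate([907, 486, 0]) cube([41, 19, 306]);
translate([482, 486, 0]) cube([425, 19, 41]);
translate([482, 486, 265]) cube([425, 19, 41]);
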